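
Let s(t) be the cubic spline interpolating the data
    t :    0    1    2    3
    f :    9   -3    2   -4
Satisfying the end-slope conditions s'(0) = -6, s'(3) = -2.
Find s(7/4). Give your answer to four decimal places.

Let M_i = s''(x_i). Step sizes h_i = 1, 1, 1; slopes of the chords Δ_i = (y_(i+1) - y_i)/h_i = -12, 5, -6.
  1·M_0 + 4·M_1 + 1·M_2 = 6(Δ_1 - Δ_0) = 102
  1·M_1 + 4·M_2 + 1·M_3 = 6(Δ_2 - Δ_1) = -66
Clamped end conditions give two more equations: 2h_0·M_0 + h_0·M_1 = 6(Δ_0 - s'(0)) = -36 and h_2·M_2 + 2h_2·M_3 = 6(s'(3) - Δ_2) = 24.
Hence M_0 = -602/15, M_1 = 664/15, M_2 = -524/15, M_3 = 442/15.
On [1, 2], s(t) = -3 - 59/15·(t - 1) + 332/15·(t - 1)² - 66/5·(t - 1)³.
With (t - 1) = 3/4: s(7/4) = 149/160.

0.9313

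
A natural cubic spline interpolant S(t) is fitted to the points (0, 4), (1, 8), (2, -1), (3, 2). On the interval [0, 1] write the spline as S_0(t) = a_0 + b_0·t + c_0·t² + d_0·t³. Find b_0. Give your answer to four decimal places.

With σ_i denoting the second derivative at x_i, h_i = 1, 1, 1, and Δ_i = (y_(i+1) − y_i)/h_i = 4, -9, 3:
  1·σ_0 + 4·σ_1 + 1·σ_2 = 6(Δ_1 - Δ_0) = -78
  1·σ_1 + 4·σ_2 + 1·σ_3 = 6(Δ_2 - Δ_1) = 72
Natural end conditions: σ_0 = σ_3 = 0.
Solving the tridiagonal system: σ_0 = 0, σ_1 = -128/5, σ_2 = 122/5, σ_3 = 0.
On [0, 1], with S_0(t) = a_0 + b_0·t + c_0·t² + d_0·t³: c_0 = σ_0/2 = 0, d_0 = (σ_1 - σ_0)/(6h_0) = -64/15, b_0 = Δ_0 - h_0(2σ_0 + σ_1)/6 = 124/15.

8.2667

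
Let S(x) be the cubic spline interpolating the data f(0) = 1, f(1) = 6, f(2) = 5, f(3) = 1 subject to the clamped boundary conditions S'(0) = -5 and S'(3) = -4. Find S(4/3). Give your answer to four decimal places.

Put M_i = S'' at the i-th knot. Here h = (1, 1, 1) and Δ = (5, -1, -4), so the interior equations h_(i-1)·M_(i-1) + 2(h_(i-1)+h_i)·M_i + h_i·M_(i+1) = 6(Δ_i − Δ_(i-1)) read
  1·M_0 + 4·M_1 + 1·M_2 = 6(Δ_1 - Δ_0) = -36
  1·M_1 + 4·M_2 + 1·M_3 = 6(Δ_2 - Δ_1) = -18
Clamped end conditions give two more equations: 2h_0·M_0 + h_0·M_1 = 6(Δ_0 - S'(0)) = 60 and h_2·M_2 + 2h_2·M_3 = 6(S'(3) - Δ_2) = 0.
Solving: M_0 = 592/15, M_1 = -284/15, M_2 = 4/15, M_3 = -2/15.
On [1, 2], S(x) = 6 + 79/15·(x - 1) - 142/15·(x - 1)² + 16/5·(x - 1)³.
With (x - 1) = 1/3: S(4/3) = 307/45.

6.8222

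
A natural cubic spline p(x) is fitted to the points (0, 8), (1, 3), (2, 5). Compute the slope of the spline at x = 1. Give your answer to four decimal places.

-1.5000

With M_i denoting the second derivative at x_i, h_i = 1, 1, and Δ_i = (y_(i+1) − y_i)/h_i = -5, 2:
  1·M_0 + 4·M_1 + 1·M_2 = 6(Δ_1 - Δ_0) = 42
Natural end conditions: M_0 = M_2 = 0.
Solving the tridiagonal system: M_0 = 0, M_1 = 21/2, M_2 = 0.
On [1, 2], p'(x) = b_1 + 2c_1·(x - 1) + 3d_1·(x - 1)² with b_1 = Δ_1 - h_1(2M_1 + M_2)/6 = -3/2, c_1 = M_1/2 = 21/4, d_1 = (M_2 - M_1)/(6h_1) = -7/4. So p'(1) = -3/2.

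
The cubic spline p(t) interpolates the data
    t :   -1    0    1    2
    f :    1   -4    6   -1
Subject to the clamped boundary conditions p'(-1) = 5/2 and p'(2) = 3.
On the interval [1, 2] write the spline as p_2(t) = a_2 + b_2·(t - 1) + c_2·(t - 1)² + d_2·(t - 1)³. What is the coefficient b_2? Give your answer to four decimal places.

0.7667

Write M_i for p''(x_i). With h_i = 1, 1, 1 and divided differences Δ_i = -5, 10, -7, the continuity of p' gives the tridiagonal system
  1·M_0 + 4·M_1 + 1·M_2 = 6(Δ_1 - Δ_0) = 90
  1·M_1 + 4·M_2 + 1·M_3 = 6(Δ_2 - Δ_1) = -102
Clamped end conditions give two more equations: 2h_0·M_0 + h_0·M_1 = 6(Δ_0 - p'(-1)) = -45 and h_2·M_2 + 2h_2·M_3 = 6(p'(2) - Δ_2) = 60.
Hence M_0 = -688/15, M_1 = 701/15, M_2 = -766/15, M_3 = 833/15.
On [1, 2], with p_2(t) = a_2 + b_2·(t - 1) + c_2·(t - 1)² + d_2·(t - 1)³: c_2 = M_2/2 = -383/15, d_2 = (M_3 - M_2)/(6h_2) = 533/30, b_2 = Δ_2 - h_2(2M_2 + M_3)/6 = 23/30.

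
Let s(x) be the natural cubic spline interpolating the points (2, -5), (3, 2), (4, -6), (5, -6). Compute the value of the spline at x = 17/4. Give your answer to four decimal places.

-7.0281

With M_i denoting the second derivative at x_i, h_i = 1, 1, 1, and Δ_i = (y_(i+1) − y_i)/h_i = 7, -8, 0:
  1·M_0 + 4·M_1 + 1·M_2 = 6(Δ_1 - Δ_0) = -90
  1·M_1 + 4·M_2 + 1·M_3 = 6(Δ_2 - Δ_1) = 48
Natural end conditions: M_0 = M_3 = 0.
Solving: M_0 = 0, M_1 = -136/5, M_2 = 94/5, M_3 = 0.
On [4, 5], s(x) = -6 - 94/15·(x - 4) + 47/5·(x - 4)² - 47/15·(x - 4)³.
With (x - 4) = 1/4: s(17/4) = -2249/320.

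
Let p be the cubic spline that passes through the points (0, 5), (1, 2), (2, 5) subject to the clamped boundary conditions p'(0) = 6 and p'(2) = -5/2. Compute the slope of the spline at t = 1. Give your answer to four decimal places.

-0.8750

Put m_i = p'' at the i-th knot. Here h = (1, 1) and Δ = (-3, 3), so the interior equations h_(i-1)·m_(i-1) + 2(h_(i-1)+h_i)·m_i + h_i·m_(i+1) = 6(Δ_i − Δ_(i-1)) read
  1·m_0 + 4·m_1 + 1·m_2 = 6(Δ_1 - Δ_0) = 36
Clamped end conditions give two more equations: 2h_0·m_0 + h_0·m_1 = 6(Δ_0 - p'(0)) = -54 and h_1·m_1 + 2h_1·m_2 = 6(p'(2) - Δ_1) = -33.
Solving the tridiagonal system: m_0 = -161/4, m_1 = 53/2, m_2 = -119/4.
On [1, 2], p'(t) = b_1 + 2c_1·(t - 1) + 3d_1·(t - 1)² with b_1 = Δ_1 - h_1(2m_1 + m_2)/6 = -7/8, c_1 = m_1/2 = 53/4, d_1 = (m_2 - m_1)/(6h_1) = -75/8. So p'(1) = -7/8.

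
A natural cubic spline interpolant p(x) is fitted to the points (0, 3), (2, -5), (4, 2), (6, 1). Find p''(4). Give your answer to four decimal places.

-4.7000

Put σ_i = p'' at the i-th knot. Here h = (2, 2, 2) and Δ = (-4, 7/2, -1/2), so the interior equations h_(i-1)·σ_(i-1) + 2(h_(i-1)+h_i)·σ_i + h_i·σ_(i+1) = 6(Δ_i − Δ_(i-1)) read
  2·σ_0 + 8·σ_1 + 2·σ_2 = 6(Δ_1 - Δ_0) = 45
  2·σ_1 + 8·σ_2 + 2·σ_3 = 6(Δ_2 - Δ_1) = -24
Natural end conditions: σ_0 = σ_3 = 0.
Solving: σ_0 = 0, σ_1 = 34/5, σ_2 = -47/10, σ_3 = 0.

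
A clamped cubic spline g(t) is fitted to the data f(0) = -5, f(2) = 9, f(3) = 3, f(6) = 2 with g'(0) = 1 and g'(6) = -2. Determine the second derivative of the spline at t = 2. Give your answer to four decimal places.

-21.0476

Put M_i = g'' at the i-th knot. Here h = (2, 1, 3) and Δ = (7, -6, -1/3), so the interior equations h_(i-1)·M_(i-1) + 2(h_(i-1)+h_i)·M_i + h_i·M_(i+1) = 6(Δ_i − Δ_(i-1)) read
  2·M_0 + 6·M_1 + 1·M_2 = 6(Δ_1 - Δ_0) = -78
  1·M_1 + 8·M_2 + 3·M_3 = 6(Δ_2 - Δ_1) = 34
Clamped end conditions give two more equations: 2h_0·M_0 + h_0·M_1 = 6(Δ_0 - g'(0)) = 36 and h_2·M_2 + 2h_2·M_3 = 6(g'(6) - Δ_2) = -10.
Forward elimination and back-substitution give M_0 = 410/21, M_1 = -442/21, M_2 = 194/21, M_3 = -44/7.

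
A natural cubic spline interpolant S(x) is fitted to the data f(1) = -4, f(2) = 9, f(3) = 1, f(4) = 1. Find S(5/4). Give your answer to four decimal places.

0.6875

Let M_i = S''(x_i). Step sizes h_i = 1, 1, 1; slopes of the chords Δ_i = (y_(i+1) - y_i)/h_i = 13, -8, 0.
  1·M_0 + 4·M_1 + 1·M_2 = 6(Δ_1 - Δ_0) = -126
  1·M_1 + 4·M_2 + 1·M_3 = 6(Δ_2 - Δ_1) = 48
Natural end conditions: M_0 = M_3 = 0.
Forward elimination and back-substitution give M_0 = 0, M_1 = -184/5, M_2 = 106/5, M_3 = 0.
On [1, 2], S(x) = -4 + 287/15·(x - 1) + 0·(x - 1)² - 92/15·(x - 1)³.
With (x - 1) = 1/4: S(5/4) = 11/16.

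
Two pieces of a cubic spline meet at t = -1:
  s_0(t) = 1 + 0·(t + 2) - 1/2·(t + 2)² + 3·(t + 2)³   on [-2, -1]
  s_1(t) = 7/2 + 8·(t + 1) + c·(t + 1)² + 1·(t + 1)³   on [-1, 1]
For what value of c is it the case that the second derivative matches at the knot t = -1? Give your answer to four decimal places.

8.5000

s_0''(t) = -1 + 18·(t + 2), so s_0''(-1) = 17. On the right, s_1''(-1) = 2c, so c = 17/2.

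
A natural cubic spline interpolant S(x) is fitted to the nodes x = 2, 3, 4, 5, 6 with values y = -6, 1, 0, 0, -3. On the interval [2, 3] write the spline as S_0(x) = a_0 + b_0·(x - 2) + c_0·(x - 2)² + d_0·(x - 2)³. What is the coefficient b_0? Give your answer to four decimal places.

Put σ_i = S'' at the i-th knot. Here h = (1, 1, 1, 1) and Δ = (7, -1, 0, -3), so the interior equations h_(i-1)·σ_(i-1) + 2(h_(i-1)+h_i)·σ_i + h_i·σ_(i+1) = 6(Δ_i − Δ_(i-1)) read
  1·σ_0 + 4·σ_1 + 1·σ_2 = 6(Δ_1 - Δ_0) = -48
  1·σ_1 + 4·σ_2 + 1·σ_3 = 6(Δ_2 - Δ_1) = 6
  1·σ_2 + 4·σ_3 + 1·σ_4 = 6(Δ_3 - Δ_2) = -18
Natural end conditions: σ_0 = σ_4 = 0.
Forward elimination and back-substitution give σ_0 = 0, σ_1 = -381/28, σ_2 = 45/7, σ_3 = -171/28, σ_4 = 0.
On [2, 3], with S_0(x) = a_0 + b_0·(x - 2) + c_0·(x - 2)² + d_0·(x - 2)³: c_0 = σ_0/2 = 0, d_0 = (σ_1 - σ_0)/(6h_0) = -127/56, b_0 = Δ_0 - h_0(2σ_0 + σ_1)/6 = 519/56.

9.2679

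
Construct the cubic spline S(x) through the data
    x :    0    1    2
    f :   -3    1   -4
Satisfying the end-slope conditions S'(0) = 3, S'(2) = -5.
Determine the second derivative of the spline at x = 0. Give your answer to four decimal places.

Put σ_i = S'' at the i-th knot. Here h = (1, 1) and Δ = (4, -5), so the interior equations h_(i-1)·σ_(i-1) + 2(h_(i-1)+h_i)·σ_i + h_i·σ_(i+1) = 6(Δ_i − Δ_(i-1)) read
  1·σ_0 + 4·σ_1 + 1·σ_2 = 6(Δ_1 - Δ_0) = -54
Clamped end conditions give two more equations: 2h_0·σ_0 + h_0·σ_1 = 6(Δ_0 - S'(0)) = 6 and h_1·σ_1 + 2h_1·σ_2 = 6(S'(2) - Δ_1) = 0.
Solving the tridiagonal system: σ_0 = 25/2, σ_1 = -19, σ_2 = 19/2.

12.5000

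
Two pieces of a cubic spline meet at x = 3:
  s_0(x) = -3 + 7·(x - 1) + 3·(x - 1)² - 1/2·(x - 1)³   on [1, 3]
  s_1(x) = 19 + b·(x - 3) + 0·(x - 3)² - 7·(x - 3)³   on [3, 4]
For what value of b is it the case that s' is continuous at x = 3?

s_0'(x) = 7 + 6·(x - 1) - 3/2·(x - 1)², so s_0'(3) = 13. On the right, s_1'(3) = b, so b = 13.

13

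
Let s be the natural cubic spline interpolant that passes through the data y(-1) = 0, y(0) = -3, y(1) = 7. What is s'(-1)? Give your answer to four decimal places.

-6.2500

With σ_i denoting the second derivative at x_i, h_i = 1, 1, and Δ_i = (y_(i+1) − y_i)/h_i = -3, 10:
  1·σ_0 + 4·σ_1 + 1·σ_2 = 6(Δ_1 - Δ_0) = 78
Natural end conditions: σ_0 = σ_2 = 0.
Solving the tridiagonal system: σ_0 = 0, σ_1 = 39/2, σ_2 = 0.
On [-1, 0], s'(t) = b_0 + 2c_0·(t + 1) + 3d_0·(t + 1)² with b_0 = Δ_0 - h_0(2σ_0 + σ_1)/6 = -25/4, c_0 = σ_0/2 = 0, d_0 = (σ_1 - σ_0)/(6h_0) = 13/4. So s'(-1) = -25/4.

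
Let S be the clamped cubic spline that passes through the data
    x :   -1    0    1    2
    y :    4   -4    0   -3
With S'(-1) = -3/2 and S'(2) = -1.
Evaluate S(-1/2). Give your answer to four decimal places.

0.1958

With M_i denoting the second derivative at x_i, h_i = 1, 1, 1, and Δ_i = (y_(i+1) − y_i)/h_i = -8, 4, -3:
  1·M_0 + 4·M_1 + 1·M_2 = 6(Δ_1 - Δ_0) = 72
  1·M_1 + 4·M_2 + 1·M_3 = 6(Δ_2 - Δ_1) = -42
Clamped end conditions give two more equations: 2h_0·M_0 + h_0·M_1 = 6(Δ_0 - S'(-1)) = -39 and h_2·M_2 + 2h_2·M_3 = 6(S'(2) - Δ_2) = 12.
Hence M_0 = -538/15, M_1 = 491/15, M_2 = -346/15, M_3 = 263/15.
On [-1, 0], S(x) = 4 - 3/2·(x + 1) - 269/15·(x + 1)² + 343/30·(x + 1)³.
With (x + 1) = 1/2: S(-1/2) = 47/240.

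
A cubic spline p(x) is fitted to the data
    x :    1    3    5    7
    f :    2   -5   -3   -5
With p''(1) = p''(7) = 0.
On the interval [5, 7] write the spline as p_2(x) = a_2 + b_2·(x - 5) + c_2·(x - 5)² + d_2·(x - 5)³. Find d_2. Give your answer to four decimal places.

Let σ_i = p''(x_i). Step sizes h_i = 2, 2, 2; slopes of the chords Δ_i = (y_(i+1) - y_i)/h_i = -7/2, 1, -1.
  2·σ_0 + 8·σ_1 + 2·σ_2 = 6(Δ_1 - Δ_0) = 27
  2·σ_1 + 8·σ_2 + 2·σ_3 = 6(Δ_2 - Δ_1) = -12
Natural end conditions: σ_0 = σ_3 = 0.
Forward elimination and back-substitution give σ_0 = 0, σ_1 = 4, σ_2 = -5/2, σ_3 = 0.
On [5, 7], with p_2(x) = a_2 + b_2·(x - 5) + c_2·(x - 5)² + d_2·(x - 5)³: c_2 = σ_2/2 = -5/4, d_2 = (σ_3 - σ_2)/(6h_2) = 5/24, b_2 = Δ_2 - h_2(2σ_2 + σ_3)/6 = 2/3.

0.2083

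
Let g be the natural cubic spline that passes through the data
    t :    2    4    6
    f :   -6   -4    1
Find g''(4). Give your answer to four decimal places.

1.1250

Let m_i = g''(x_i). Step sizes h_i = 2, 2; slopes of the chords Δ_i = (y_(i+1) - y_i)/h_i = 1, 5/2.
  2·m_0 + 8·m_1 + 2·m_2 = 6(Δ_1 - Δ_0) = 9
Natural end conditions: m_0 = m_2 = 0.
Hence m_0 = 0, m_1 = 9/8, m_2 = 0.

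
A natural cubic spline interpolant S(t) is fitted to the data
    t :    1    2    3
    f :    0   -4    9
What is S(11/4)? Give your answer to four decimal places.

Write M_i for S''(x_i). With h_i = 1, 1 and divided differences Δ_i = -4, 13, the continuity of S' gives the tridiagonal system
  1·M_0 + 4·M_1 + 1·M_2 = 6(Δ_1 - Δ_0) = 102
Natural end conditions: M_0 = M_2 = 0.
Hence M_0 = 0, M_1 = 51/2, M_2 = 0.
On [2, 3], S(t) = -4 + 9/2·(t - 2) + 51/4·(t - 2)² - 17/4·(t - 2)³.
With (t - 2) = 3/4: S(11/4) = 1217/256.

4.7539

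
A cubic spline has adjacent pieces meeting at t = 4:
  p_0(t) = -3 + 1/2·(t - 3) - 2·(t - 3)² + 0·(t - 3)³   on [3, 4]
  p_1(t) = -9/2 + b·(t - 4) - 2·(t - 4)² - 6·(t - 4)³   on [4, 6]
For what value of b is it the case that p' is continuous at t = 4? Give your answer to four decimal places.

-3.5000

p_0'(t) = 1/2 - 4·(t - 3) + 0·(t - 3)², so p_0'(4) = -7/2. On the right, p_1'(4) = b, so b = -7/2.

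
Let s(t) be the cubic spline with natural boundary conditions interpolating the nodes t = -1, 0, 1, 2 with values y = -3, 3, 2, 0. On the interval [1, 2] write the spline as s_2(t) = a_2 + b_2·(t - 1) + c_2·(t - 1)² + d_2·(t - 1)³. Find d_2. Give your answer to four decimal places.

Write M_i for s''(x_i). With h_i = 1, 1, 1 and divided differences Δ_i = 6, -1, -2, the continuity of s' gives the tridiagonal system
  1·M_0 + 4·M_1 + 1·M_2 = 6(Δ_1 - Δ_0) = -42
  1·M_1 + 4·M_2 + 1·M_3 = 6(Δ_2 - Δ_1) = -6
Natural end conditions: M_0 = M_3 = 0.
Solving the tridiagonal system: M_0 = 0, M_1 = -54/5, M_2 = 6/5, M_3 = 0.
On [1, 2], with s_2(t) = a_2 + b_2·(t - 1) + c_2·(t - 1)² + d_2·(t - 1)³: c_2 = M_2/2 = 3/5, d_2 = (M_3 - M_2)/(6h_2) = -1/5, b_2 = Δ_2 - h_2(2M_2 + M_3)/6 = -12/5.

-0.2000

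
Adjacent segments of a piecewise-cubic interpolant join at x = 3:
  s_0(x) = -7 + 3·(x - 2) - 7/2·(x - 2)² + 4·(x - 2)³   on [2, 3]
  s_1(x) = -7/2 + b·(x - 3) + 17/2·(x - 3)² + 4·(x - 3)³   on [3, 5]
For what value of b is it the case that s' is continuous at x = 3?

s_0'(x) = 3 - 7·(x - 2) + 12·(x - 2)², so s_0'(3) = 8. On the right, s_1'(3) = b, so b = 8.

8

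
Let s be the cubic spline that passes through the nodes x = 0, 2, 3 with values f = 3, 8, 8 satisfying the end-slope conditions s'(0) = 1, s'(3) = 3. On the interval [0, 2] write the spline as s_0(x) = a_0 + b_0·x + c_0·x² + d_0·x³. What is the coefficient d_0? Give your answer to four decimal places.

Write M_i for s''(x_i). With h_i = 2, 1 and divided differences Δ_i = 5/2, 0, the continuity of s' gives the tridiagonal system
  2·M_0 + 6·M_1 + 1·M_2 = 6(Δ_1 - Δ_0) = -15
Clamped end conditions give two more equations: 2h_0·M_0 + h_0·M_1 = 6(Δ_0 - s'(0)) = 9 and h_1·M_1 + 2h_1·M_2 = 6(s'(3) - Δ_1) = 18.
Forward elimination and back-substitution give M_0 = 65/12, M_1 = -19/3, M_2 = 73/6.
On [0, 2], with s_0(x) = a_0 + b_0·x + c_0·x² + d_0·x³: c_0 = M_0/2 = 65/24, d_0 = (M_1 - M_0)/(6h_0) = -47/48, b_0 = Δ_0 - h_0(2M_0 + M_1)/6 = 1.

-0.9792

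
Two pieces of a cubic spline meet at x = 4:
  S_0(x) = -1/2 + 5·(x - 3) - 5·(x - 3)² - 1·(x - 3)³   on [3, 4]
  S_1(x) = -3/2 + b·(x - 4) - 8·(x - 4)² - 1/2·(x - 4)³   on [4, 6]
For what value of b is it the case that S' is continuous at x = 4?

-8

S_0'(x) = 5 - 10·(x - 3) - 3·(x - 3)², so S_0'(4) = -8. On the right, S_1'(4) = b, so b = -8.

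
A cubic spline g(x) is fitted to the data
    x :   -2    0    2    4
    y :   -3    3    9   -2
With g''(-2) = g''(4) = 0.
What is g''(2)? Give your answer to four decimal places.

Put m_i = g'' at the i-th knot. Here h = (2, 2, 2) and Δ = (3, 3, -11/2), so the interior equations h_(i-1)·m_(i-1) + 2(h_(i-1)+h_i)·m_i + h_i·m_(i+1) = 6(Δ_i − Δ_(i-1)) read
  2·m_0 + 8·m_1 + 2·m_2 = 6(Δ_1 - Δ_0) = 0
  2·m_1 + 8·m_2 + 2·m_3 = 6(Δ_2 - Δ_1) = -51
Natural end conditions: m_0 = m_3 = 0.
Solving the tridiagonal system: m_0 = 0, m_1 = 17/10, m_2 = -34/5, m_3 = 0.

-6.8000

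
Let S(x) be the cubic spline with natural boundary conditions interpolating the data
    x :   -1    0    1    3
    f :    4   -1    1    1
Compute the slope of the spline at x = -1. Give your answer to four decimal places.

Write M_i for S''(x_i). With h_i = 1, 1, 2 and divided differences Δ_i = -5, 2, 0, the continuity of S' gives the tridiagonal system
  1·M_0 + 4·M_1 + 1·M_2 = 6(Δ_1 - Δ_0) = 42
  1·M_1 + 6·M_2 + 2·M_3 = 6(Δ_2 - Δ_1) = -12
Natural end conditions: M_0 = M_3 = 0.
Solving the tridiagonal system: M_0 = 0, M_1 = 264/23, M_2 = -90/23, M_3 = 0.
On [-1, 0], S'(x) = b_0 + 2c_0·(x + 1) + 3d_0·(x + 1)² with b_0 = Δ_0 - h_0(2M_0 + M_1)/6 = -159/23, c_0 = M_0/2 = 0, d_0 = (M_1 - M_0)/(6h_0) = 44/23. So S'(-1) = -159/23.

-6.9130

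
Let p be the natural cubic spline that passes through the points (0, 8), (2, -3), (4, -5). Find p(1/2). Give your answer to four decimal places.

Write M_i for p''(x_i). With h_i = 2, 2 and divided differences Δ_i = -11/2, -1, the continuity of p' gives the tridiagonal system
  2·M_0 + 8·M_1 + 2·M_2 = 6(Δ_1 - Δ_0) = 27
Natural end conditions: M_0 = M_2 = 0.
Forward elimination and back-substitution give M_0 = 0, M_1 = 27/8, M_2 = 0.
On [0, 2], p(x) = 8 - 53/8·x + 0·x² + 9/32·x³.
With x = 1/2: p(1/2) = 1209/256.

4.7227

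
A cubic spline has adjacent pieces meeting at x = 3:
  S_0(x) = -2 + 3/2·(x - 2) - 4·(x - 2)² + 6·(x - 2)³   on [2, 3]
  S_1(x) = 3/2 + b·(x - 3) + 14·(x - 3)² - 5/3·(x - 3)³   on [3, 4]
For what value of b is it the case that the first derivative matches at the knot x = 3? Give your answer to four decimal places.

S_0'(x) = 3/2 - 8·(x - 2) + 18·(x - 2)², so S_0'(3) = 23/2. On the right, S_1'(3) = b, so b = 23/2.

11.5000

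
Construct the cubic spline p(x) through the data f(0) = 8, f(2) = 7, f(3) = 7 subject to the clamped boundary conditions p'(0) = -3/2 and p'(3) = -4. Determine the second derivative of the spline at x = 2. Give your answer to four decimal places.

2.6667

Write m_i for p''(x_i). With h_i = 2, 1 and divided differences Δ_i = -1/2, 0, the continuity of p' gives the tridiagonal system
  2·m_0 + 6·m_1 + 1·m_2 = 6(Δ_1 - Δ_0) = 3
Clamped end conditions give two more equations: 2h_0·m_0 + h_0·m_1 = 6(Δ_0 - p'(0)) = 6 and h_1·m_1 + 2h_1·m_2 = 6(p'(3) - Δ_1) = -24.
Solving the tridiagonal system: m_0 = 1/6, m_1 = 8/3, m_2 = -40/3.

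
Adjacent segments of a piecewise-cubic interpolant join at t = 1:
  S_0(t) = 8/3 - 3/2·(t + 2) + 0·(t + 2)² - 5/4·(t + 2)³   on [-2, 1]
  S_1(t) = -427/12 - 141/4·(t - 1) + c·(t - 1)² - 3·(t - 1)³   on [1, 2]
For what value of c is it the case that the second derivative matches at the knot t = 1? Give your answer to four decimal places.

S_0''(t) = 0 - 15/2·(t + 2), so S_0''(1) = -45/2. On the right, S_1''(1) = 2c, so c = -45/4.

-11.2500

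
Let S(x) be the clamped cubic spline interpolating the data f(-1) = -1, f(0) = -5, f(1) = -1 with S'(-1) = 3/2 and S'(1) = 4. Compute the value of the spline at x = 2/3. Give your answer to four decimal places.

With σ_i denoting the second derivative at x_i, h_i = 1, 1, and Δ_i = (y_(i+1) − y_i)/h_i = -4, 4:
  1·σ_0 + 4·σ_1 + 1·σ_2 = 6(Δ_1 - Δ_0) = 48
Clamped end conditions give two more equations: 2h_0·σ_0 + h_0·σ_1 = 6(Δ_0 - S'(-1)) = -33 and h_1·σ_1 + 2h_1·σ_2 = 6(S'(1) - Δ_1) = 0.
Hence σ_0 = -109/4, σ_1 = 43/2, σ_2 = -43/4.
On [0, 1], S(x) = -5 - 11/8·x + 43/4·x² - 43/8·x³.
With x = 2/3: S(2/3) = -295/108.

-2.7315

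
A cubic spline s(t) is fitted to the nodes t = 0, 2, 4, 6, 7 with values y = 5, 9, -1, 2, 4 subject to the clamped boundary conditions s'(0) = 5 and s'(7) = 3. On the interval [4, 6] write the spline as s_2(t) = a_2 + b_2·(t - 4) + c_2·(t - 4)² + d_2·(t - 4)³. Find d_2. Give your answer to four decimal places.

-0.8212

With m_i denoting the second derivative at x_i, h_i = 2, 2, 2, 1, and Δ_i = (y_(i+1) − y_i)/h_i = 2, -5, 3/2, 2:
  2·m_0 + 8·m_1 + 2·m_2 = 6(Δ_1 - Δ_0) = -42
  2·m_1 + 8·m_2 + 2·m_3 = 6(Δ_2 - Δ_1) = 39
  2·m_2 + 6·m_3 + 1·m_4 = 6(Δ_3 - Δ_2) = 3
Clamped end conditions give two more equations: 2h_0·m_0 + h_0·m_1 = 6(Δ_0 - s'(0)) = -18 and h_3·m_3 + 2h_3·m_4 = 6(s'(7) - Δ_3) = 6.
Hence m_0 = -191/172, m_1 = -583/86, m_2 = 1243/172, m_3 = -113/43, m_4 = 371/86.
On [4, 6], with s_2(t) = a_2 + b_2·(t - 4) + c_2·(t - 4)² + d_2·(t - 4)³: c_2 = m_2/2 = 1243/344, d_2 = (m_3 - m_2)/(6h_2) = -565/688, b_2 = Δ_2 - h_2(2m_2 + m_3)/6 = -105/43.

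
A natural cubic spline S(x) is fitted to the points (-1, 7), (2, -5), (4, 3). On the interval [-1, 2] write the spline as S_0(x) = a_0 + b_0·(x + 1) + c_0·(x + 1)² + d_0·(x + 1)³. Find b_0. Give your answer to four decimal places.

-6.4000

Let M_i = S''(x_i). Step sizes h_i = 3, 2; slopes of the chords Δ_i = (y_(i+1) - y_i)/h_i = -4, 4.
  3·M_0 + 10·M_1 + 2·M_2 = 6(Δ_1 - Δ_0) = 48
Natural end conditions: M_0 = M_2 = 0.
Solving: M_0 = 0, M_1 = 24/5, M_2 = 0.
On [-1, 2], with S_0(x) = a_0 + b_0·(x + 1) + c_0·(x + 1)² + d_0·(x + 1)³: c_0 = M_0/2 = 0, d_0 = (M_1 - M_0)/(6h_0) = 4/15, b_0 = Δ_0 - h_0(2M_0 + M_1)/6 = -32/5.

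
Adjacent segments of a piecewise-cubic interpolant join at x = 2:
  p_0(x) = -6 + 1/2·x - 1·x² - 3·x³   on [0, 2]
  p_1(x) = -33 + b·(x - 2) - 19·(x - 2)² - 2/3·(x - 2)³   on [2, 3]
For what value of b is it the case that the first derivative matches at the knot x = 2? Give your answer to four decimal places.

-39.5000

p_0'(x) = 1/2 - 2·x - 9·x², so p_0'(2) = -79/2. On the right, p_1'(2) = b, so b = -79/2.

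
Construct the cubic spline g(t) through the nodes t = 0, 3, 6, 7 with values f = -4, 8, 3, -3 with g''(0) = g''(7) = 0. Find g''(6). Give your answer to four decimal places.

-2.4138

Put M_i = g'' at the i-th knot. Here h = (3, 3, 1) and Δ = (4, -5/3, -6), so the interior equations h_(i-1)·M_(i-1) + 2(h_(i-1)+h_i)·M_i + h_i·M_(i+1) = 6(Δ_i − Δ_(i-1)) read
  3·M_0 + 12·M_1 + 3·M_2 = 6(Δ_1 - Δ_0) = -34
  3·M_1 + 8·M_2 + 1·M_3 = 6(Δ_2 - Δ_1) = -26
Natural end conditions: M_0 = M_3 = 0.
Forward elimination and back-substitution give M_0 = 0, M_1 = -194/87, M_2 = -70/29, M_3 = 0.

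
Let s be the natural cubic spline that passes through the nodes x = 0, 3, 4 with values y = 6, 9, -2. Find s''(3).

Put m_i = s'' at the i-th knot. Here h = (3, 1) and Δ = (1, -11), so the interior equations h_(i-1)·m_(i-1) + 2(h_(i-1)+h_i)·m_i + h_i·m_(i+1) = 6(Δ_i − Δ_(i-1)) read
  3·m_0 + 8·m_1 + 1·m_2 = 6(Δ_1 - Δ_0) = -72
Natural end conditions: m_0 = m_2 = 0.
Solving the tridiagonal system: m_0 = 0, m_1 = -9, m_2 = 0.

-9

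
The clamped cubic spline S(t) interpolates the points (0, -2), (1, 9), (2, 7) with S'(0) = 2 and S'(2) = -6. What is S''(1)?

-31

Write m_i for S''(x_i). With h_i = 1, 1 and divided differences Δ_i = 11, -2, the continuity of S' gives the tridiagonal system
  1·m_0 + 4·m_1 + 1·m_2 = 6(Δ_1 - Δ_0) = -78
Clamped end conditions give two more equations: 2h_0·m_0 + h_0·m_1 = 6(Δ_0 - S'(0)) = 54 and h_1·m_1 + 2h_1·m_2 = 6(S'(2) - Δ_1) = -24.
Solving the tridiagonal system: m_0 = 85/2, m_1 = -31, m_2 = 7/2.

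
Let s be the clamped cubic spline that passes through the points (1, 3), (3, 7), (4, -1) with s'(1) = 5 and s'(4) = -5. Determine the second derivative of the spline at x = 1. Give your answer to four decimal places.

Let m_i = s''(x_i). Step sizes h_i = 2, 1; slopes of the chords Δ_i = (y_(i+1) - y_i)/h_i = 2, -8.
  2·m_0 + 6·m_1 + 1·m_2 = 6(Δ_1 - Δ_0) = -60
Clamped end conditions give two more equations: 2h_0·m_0 + h_0·m_1 = 6(Δ_0 - s'(1)) = -18 and h_1·m_1 + 2h_1·m_2 = 6(s'(4) - Δ_1) = 18.
Hence m_0 = 13/6, m_1 = -40/3, m_2 = 47/3.

2.1667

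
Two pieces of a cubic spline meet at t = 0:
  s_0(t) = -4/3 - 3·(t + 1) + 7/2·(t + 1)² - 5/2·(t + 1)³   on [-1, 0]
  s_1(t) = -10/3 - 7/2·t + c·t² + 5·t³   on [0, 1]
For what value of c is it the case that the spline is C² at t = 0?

s_0''(t) = 7 - 15·(t + 1), so s_0''(0) = -8. On the right, s_1''(0) = 2c, so c = -4.

-4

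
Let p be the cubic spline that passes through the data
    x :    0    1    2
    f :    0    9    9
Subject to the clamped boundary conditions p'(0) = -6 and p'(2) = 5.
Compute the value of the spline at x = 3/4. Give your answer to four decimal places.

6.3281

Write m_i for p''(x_i). With h_i = 1, 1 and divided differences Δ_i = 9, 0, the continuity of p' gives the tridiagonal system
  1·m_0 + 4·m_1 + 1·m_2 = 6(Δ_1 - Δ_0) = -54
Clamped end conditions give two more equations: 2h_0·m_0 + h_0·m_1 = 6(Δ_0 - p'(0)) = 90 and h_1·m_1 + 2h_1·m_2 = 6(p'(2) - Δ_1) = 30.
Solving the tridiagonal system: m_0 = 64, m_1 = -38, m_2 = 34.
On [0, 1], p(x) = 0 - 6·x + 32·x² - 17·x³.
With x = 3/4: p(3/4) = 405/64.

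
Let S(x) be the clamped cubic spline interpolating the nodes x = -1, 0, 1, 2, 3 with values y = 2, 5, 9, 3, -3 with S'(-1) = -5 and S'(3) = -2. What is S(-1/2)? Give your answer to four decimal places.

With M_i denoting the second derivative at x_i, h_i = 1, 1, 1, 1, and Δ_i = (y_(i+1) − y_i)/h_i = 3, 4, -6, -6:
  1·M_0 + 4·M_1 + 1·M_2 = 6(Δ_1 - Δ_0) = 6
  1·M_1 + 4·M_2 + 1·M_3 = 6(Δ_2 - Δ_1) = -60
  1·M_2 + 4·M_3 + 1·M_4 = 6(Δ_3 - Δ_2) = 0
Clamped end conditions give two more equations: 2h_0·M_0 + h_0·M_1 = 6(Δ_0 - S'(-1)) = 48 and h_3·M_3 + 2h_3·M_4 = 6(S'(3) - Δ_3) = 24.
Forward elimination and back-substitution give M_0 = 171/7, M_1 = -6/7, M_2 = -15, M_3 = 6/7, M_4 = 81/7.
On [-1, 0], S(x) = 2 - 5·(x + 1) + 171/14·(x + 1)² - 59/14·(x + 1)³.
With (x + 1) = 1/2: S(-1/2) = 227/112.

2.0268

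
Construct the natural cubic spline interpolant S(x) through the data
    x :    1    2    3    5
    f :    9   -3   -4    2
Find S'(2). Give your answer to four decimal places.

-6.6087

Let M_i = S''(x_i). Step sizes h_i = 1, 1, 2; slopes of the chords Δ_i = (y_(i+1) - y_i)/h_i = -12, -1, 3.
  1·M_0 + 4·M_1 + 1·M_2 = 6(Δ_1 - Δ_0) = 66
  1·M_1 + 6·M_2 + 2·M_3 = 6(Δ_2 - Δ_1) = 24
Natural end conditions: M_0 = M_3 = 0.
Solving: M_0 = 0, M_1 = 372/23, M_2 = 30/23, M_3 = 0.
On [2, 3], S'(x) = b_1 + 2c_1·(x - 2) + 3d_1·(x - 2)² with b_1 = Δ_1 - h_1(2M_1 + M_2)/6 = -152/23, c_1 = M_1/2 = 186/23, d_1 = (M_2 - M_1)/(6h_1) = -57/23. So S'(2) = -152/23.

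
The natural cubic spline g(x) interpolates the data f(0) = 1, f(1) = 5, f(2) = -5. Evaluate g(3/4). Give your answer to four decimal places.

5.1484

Put σ_i = g'' at the i-th knot. Here h = (1, 1) and Δ = (4, -10), so the interior equations h_(i-1)·σ_(i-1) + 2(h_(i-1)+h_i)·σ_i + h_i·σ_(i+1) = 6(Δ_i − Δ_(i-1)) read
  1·σ_0 + 4·σ_1 + 1·σ_2 = 6(Δ_1 - Δ_0) = -84
Natural end conditions: σ_0 = σ_2 = 0.
Solving: σ_0 = 0, σ_1 = -21, σ_2 = 0.
On [0, 1], g(x) = 1 + 15/2·x + 0·x² - 7/2·x³.
With x = 3/4: g(3/4) = 659/128.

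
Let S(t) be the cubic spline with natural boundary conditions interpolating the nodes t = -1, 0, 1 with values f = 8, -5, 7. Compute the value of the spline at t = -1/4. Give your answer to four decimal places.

-3.8008

With M_i denoting the second derivative at x_i, h_i = 1, 1, and Δ_i = (y_(i+1) − y_i)/h_i = -13, 12:
  1·M_0 + 4·M_1 + 1·M_2 = 6(Δ_1 - Δ_0) = 150
Natural end conditions: M_0 = M_2 = 0.
Forward elimination and back-substitution give M_0 = 0, M_1 = 75/2, M_2 = 0.
On [-1, 0], S(t) = 8 - 77/4·(t + 1) + 0·(t + 1)² + 25/4·(t + 1)³.
With (t + 1) = 3/4: S(-1/4) = -973/256.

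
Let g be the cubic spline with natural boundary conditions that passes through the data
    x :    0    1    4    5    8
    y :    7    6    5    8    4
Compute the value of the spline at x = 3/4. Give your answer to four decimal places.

6.2887

Put M_i = g'' at the i-th knot. Here h = (1, 3, 1, 3) and Δ = (-1, -1/3, 3, -4/3), so the interior equations h_(i-1)·M_(i-1) + 2(h_(i-1)+h_i)·M_i + h_i·M_(i+1) = 6(Δ_i − Δ_(i-1)) read
  1·M_0 + 8·M_1 + 3·M_2 = 6(Δ_1 - Δ_0) = 4
  3·M_1 + 8·M_2 + 1·M_3 = 6(Δ_2 - Δ_1) = 20
  1·M_2 + 8·M_3 + 3·M_4 = 6(Δ_3 - Δ_2) = -26
Natural end conditions: M_0 = M_4 = 0.
Solving: M_0 = 0, M_1 = -17/24, M_2 = 29/9, M_3 = -263/72, M_4 = 0.
On [0, 1], g(x) = 7 - 127/144·x + 0·x² - 17/144·x³.
With x = 3/4: g(3/4) = 19319/3072.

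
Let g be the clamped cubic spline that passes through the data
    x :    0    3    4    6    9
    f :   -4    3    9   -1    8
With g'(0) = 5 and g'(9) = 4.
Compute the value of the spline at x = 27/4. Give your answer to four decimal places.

-1.9013

Let M_i = g''(x_i). Step sizes h_i = 3, 1, 2, 3; slopes of the chords Δ_i = (y_(i+1) - y_i)/h_i = 7/3, 6, -5, 3.
  3·M_0 + 8·M_1 + 1·M_2 = 6(Δ_1 - Δ_0) = 22
  1·M_1 + 6·M_2 + 2·M_3 = 6(Δ_2 - Δ_1) = -66
  2·M_2 + 10·M_3 + 3·M_4 = 6(Δ_3 - Δ_2) = 48
Clamped end conditions give two more equations: 2h_0·M_0 + h_0·M_1 = 6(Δ_0 - g'(0)) = -16 and h_3·M_3 + 2h_3·M_4 = 6(g'(9) - Δ_3) = 6.
Hence M_0 = -135/22, M_1 = 229/33, M_2 = -997/66, M_3 = 292/33, M_4 = -113/33.
On [6, 9], g(x) = -1 - 91/22·(x - 6) + 146/33·(x - 6)² - 15/22·(x - 6)³.
With (x - 6) = 3/4: g(27/4) = -2677/1408.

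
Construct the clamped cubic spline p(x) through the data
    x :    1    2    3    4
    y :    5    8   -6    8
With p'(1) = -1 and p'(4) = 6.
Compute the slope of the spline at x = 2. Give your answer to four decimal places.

-8.1333

Let M_i = p''(x_i). Step sizes h_i = 1, 1, 1; slopes of the chords Δ_i = (y_(i+1) - y_i)/h_i = 3, -14, 14.
  1·M_0 + 4·M_1 + 1·M_2 = 6(Δ_1 - Δ_0) = -102
  1·M_1 + 4·M_2 + 1·M_3 = 6(Δ_2 - Δ_1) = 168
Clamped end conditions give two more equations: 2h_0·M_0 + h_0·M_1 = 6(Δ_0 - p'(1)) = 24 and h_2·M_2 + 2h_2·M_3 = 6(p'(4) - Δ_2) = -48.
Solving the tridiagonal system: M_0 = 574/15, M_1 = -788/15, M_2 = 1048/15, M_3 = -884/15.
On [2, 3], p'(x) = b_1 + 2c_1·(x - 2) + 3d_1·(x - 2)² with b_1 = Δ_1 - h_1(2M_1 + M_2)/6 = -122/15, c_1 = M_1/2 = -394/15, d_1 = (M_2 - M_1)/(6h_1) = 102/5. So p'(2) = -122/15.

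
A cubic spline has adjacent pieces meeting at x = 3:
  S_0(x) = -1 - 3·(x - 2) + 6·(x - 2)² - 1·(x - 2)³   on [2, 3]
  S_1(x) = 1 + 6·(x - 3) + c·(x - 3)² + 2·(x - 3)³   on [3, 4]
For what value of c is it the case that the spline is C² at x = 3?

3

S_0''(x) = 12 - 6·(x - 2), so S_0''(3) = 6. On the right, S_1''(3) = 2c, so c = 3.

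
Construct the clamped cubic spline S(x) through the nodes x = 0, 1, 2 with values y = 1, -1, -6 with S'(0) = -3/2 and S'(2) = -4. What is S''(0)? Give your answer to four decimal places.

With σ_i denoting the second derivative at x_i, h_i = 1, 1, and Δ_i = (y_(i+1) − y_i)/h_i = -2, -5:
  1·σ_0 + 4·σ_1 + 1·σ_2 = 6(Δ_1 - Δ_0) = -18
Clamped end conditions give two more equations: 2h_0·σ_0 + h_0·σ_1 = 6(Δ_0 - S'(0)) = -3 and h_1·σ_1 + 2h_1·σ_2 = 6(S'(2) - Δ_1) = 6.
Solving the tridiagonal system: σ_0 = 7/4, σ_1 = -13/2, σ_2 = 25/4.

1.7500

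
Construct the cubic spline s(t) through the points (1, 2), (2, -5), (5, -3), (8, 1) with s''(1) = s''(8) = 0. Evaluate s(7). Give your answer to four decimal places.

0.2082

With M_i denoting the second derivative at x_i, h_i = 1, 3, 3, and Δ_i = (y_(i+1) − y_i)/h_i = -7, 2/3, 4/3:
  1·M_0 + 8·M_1 + 3·M_2 = 6(Δ_1 - Δ_0) = 46
  3·M_1 + 12·M_2 + 3·M_3 = 6(Δ_2 - Δ_1) = 4
Natural end conditions: M_0 = M_3 = 0.
Solving the tridiagonal system: M_0 = 0, M_1 = 180/29, M_2 = -106/87, M_3 = 0.
On [5, 8], s(t) = -3 + 74/29·(t - 5) - 53/87·(t - 5)² + 53/783·(t - 5)³.
With (t - 5) = 2: s(7) = 163/783.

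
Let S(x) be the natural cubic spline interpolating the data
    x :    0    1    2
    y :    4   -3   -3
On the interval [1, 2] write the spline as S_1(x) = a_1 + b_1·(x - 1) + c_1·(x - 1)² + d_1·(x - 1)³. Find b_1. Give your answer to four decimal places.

Let M_i = S''(x_i). Step sizes h_i = 1, 1; slopes of the chords Δ_i = (y_(i+1) - y_i)/h_i = -7, 0.
  1·M_0 + 4·M_1 + 1·M_2 = 6(Δ_1 - Δ_0) = 42
Natural end conditions: M_0 = M_2 = 0.
Forward elimination and back-substitution give M_0 = 0, M_1 = 21/2, M_2 = 0.
On [1, 2], with S_1(x) = a_1 + b_1·(x - 1) + c_1·(x - 1)² + d_1·(x - 1)³: c_1 = M_1/2 = 21/4, d_1 = (M_2 - M_1)/(6h_1) = -7/4, b_1 = Δ_1 - h_1(2M_1 + M_2)/6 = -7/2.

-3.5000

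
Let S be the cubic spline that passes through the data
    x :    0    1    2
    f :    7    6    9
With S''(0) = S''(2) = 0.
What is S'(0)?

-2

Write M_i for S''(x_i). With h_i = 1, 1 and divided differences Δ_i = -1, 3, the continuity of S' gives the tridiagonal system
  1·M_0 + 4·M_1 + 1·M_2 = 6(Δ_1 - Δ_0) = 24
Natural end conditions: M_0 = M_2 = 0.
Hence M_0 = 0, M_1 = 6, M_2 = 0.
On [0, 1], S'(x) = b_0 + 2c_0·x + 3d_0·x² with b_0 = Δ_0 - h_0(2M_0 + M_1)/6 = -2, c_0 = M_0/2 = 0, d_0 = (M_1 - M_0)/(6h_0) = 1. So S'(0) = -2.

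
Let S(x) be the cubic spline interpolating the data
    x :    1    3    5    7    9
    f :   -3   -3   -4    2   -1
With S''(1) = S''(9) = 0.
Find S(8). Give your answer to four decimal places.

Put σ_i = S'' at the i-th knot. Here h = (2, 2, 2, 2) and Δ = (0, -1/2, 3, -3/2), so the interior equations h_(i-1)·σ_(i-1) + 2(h_(i-1)+h_i)·σ_i + h_i·σ_(i+1) = 6(Δ_i − Δ_(i-1)) read
  2·σ_0 + 8·σ_1 + 2·σ_2 = 6(Δ_1 - Δ_0) = -3
  2·σ_1 + 8·σ_2 + 2·σ_3 = 6(Δ_2 - Δ_1) = 21
  2·σ_2 + 8·σ_3 + 2·σ_4 = 6(Δ_3 - Δ_2) = -27
Natural end conditions: σ_0 = σ_4 = 0.
Solving the tridiagonal system: σ_0 = 0, σ_1 = -39/28, σ_2 = 57/14, σ_3 = -123/28, σ_4 = 0.
On [7, 9], S(x) = 2 + 10/7·(x - 7) - 123/56·(x - 7)² + 41/112·(x - 7)³.
With (x - 7) = 1: S(8) = 179/112.

1.5982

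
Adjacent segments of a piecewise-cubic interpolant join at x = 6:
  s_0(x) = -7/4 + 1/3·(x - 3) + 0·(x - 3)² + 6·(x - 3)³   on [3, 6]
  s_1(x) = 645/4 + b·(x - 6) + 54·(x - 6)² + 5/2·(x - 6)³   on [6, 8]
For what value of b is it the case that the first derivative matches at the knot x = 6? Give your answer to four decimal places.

s_0'(x) = 1/3 + 0·(x - 3) + 18·(x - 3)², so s_0'(6) = 487/3. On the right, s_1'(6) = b, so b = 487/3.

162.3333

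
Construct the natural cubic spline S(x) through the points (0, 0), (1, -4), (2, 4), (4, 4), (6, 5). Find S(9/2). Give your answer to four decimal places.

Write M_i for S''(x_i). With h_i = 1, 1, 2, 2 and divided differences Δ_i = -4, 8, 0, 1/2, the continuity of S' gives the tridiagonal system
  1·M_0 + 4·M_1 + 1·M_2 = 6(Δ_1 - Δ_0) = 72
  1·M_1 + 6·M_2 + 2·M_3 = 6(Δ_2 - Δ_1) = -48
  2·M_2 + 8·M_3 + 2·M_4 = 6(Δ_3 - Δ_2) = 3
Natural end conditions: M_0 = M_4 = 0.
Hence M_0 = 0, M_1 = 593/28, M_2 = -89/7, M_3 = 199/56, M_4 = 0.
On [4, 6], S(x) = 4 - 157/84·(x - 4) + 199/112·(x - 4)² - 199/672·(x - 4)³.
With (x - 4) = 1/2: S(9/2) = 889/256.

3.4727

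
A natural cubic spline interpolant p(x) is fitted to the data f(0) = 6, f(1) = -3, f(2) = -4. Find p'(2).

1

Put σ_i = p'' at the i-th knot. Here h = (1, 1) and Δ = (-9, -1), so the interior equations h_(i-1)·σ_(i-1) + 2(h_(i-1)+h_i)·σ_i + h_i·σ_(i+1) = 6(Δ_i − Δ_(i-1)) read
  1·σ_0 + 4·σ_1 + 1·σ_2 = 6(Δ_1 - Δ_0) = 48
Natural end conditions: σ_0 = σ_2 = 0.
Solving the tridiagonal system: σ_0 = 0, σ_1 = 12, σ_2 = 0.
On [1, 2], p'(x) = b_1 + 2c_1·(x - 1) + 3d_1·(x - 1)² with b_1 = Δ_1 - h_1(2σ_1 + σ_2)/6 = -5, c_1 = σ_1/2 = 6, d_1 = (σ_2 - σ_1)/(6h_1) = -2. So p'(2) = 1.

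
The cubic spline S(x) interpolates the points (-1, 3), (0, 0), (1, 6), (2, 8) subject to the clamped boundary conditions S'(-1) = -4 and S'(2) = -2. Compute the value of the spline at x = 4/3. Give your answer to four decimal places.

7.5654

Put M_i = S'' at the i-th knot. Here h = (1, 1, 1) and Δ = (-3, 6, 2), so the interior equations h_(i-1)·M_(i-1) + 2(h_(i-1)+h_i)·M_i + h_i·M_(i+1) = 6(Δ_i − Δ_(i-1)) read
  1·M_0 + 4·M_1 + 1·M_2 = 6(Δ_1 - Δ_0) = 54
  1·M_1 + 4·M_2 + 1·M_3 = 6(Δ_2 - Δ_1) = -24
Clamped end conditions give two more equations: 2h_0·M_0 + h_0·M_1 = 6(Δ_0 - S'(-1)) = 6 and h_2·M_2 + 2h_2·M_3 = 6(S'(2) - Δ_2) = -24.
Forward elimination and back-substitution give M_0 = -82/15, M_1 = 254/15, M_2 = -124/15, M_3 = -118/15.
On [1, 2], S(x) = 6 + 91/15·(x - 1) - 62/15·(x - 1)² + 1/15·(x - 1)³.
With (x - 1) = 1/3: S(4/3) = 3064/405.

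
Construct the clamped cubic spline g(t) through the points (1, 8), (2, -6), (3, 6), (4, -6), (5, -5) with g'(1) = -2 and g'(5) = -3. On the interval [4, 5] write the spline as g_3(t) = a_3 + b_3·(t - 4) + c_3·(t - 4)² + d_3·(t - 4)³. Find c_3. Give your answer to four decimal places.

With M_i denoting the second derivative at x_i, h_i = 1, 1, 1, 1, and Δ_i = (y_(i+1) − y_i)/h_i = -14, 12, -12, 1:
  1·M_0 + 4·M_1 + 1·M_2 = 6(Δ_1 - Δ_0) = 156
  1·M_1 + 4·M_2 + 1·M_3 = 6(Δ_2 - Δ_1) = -144
  1·M_2 + 4·M_3 + 1·M_4 = 6(Δ_3 - Δ_2) = 78
Clamped end conditions give two more equations: 2h_0·M_0 + h_0·M_1 = 6(Δ_0 - g'(1)) = -72 and h_3·M_3 + 2h_3·M_4 = 6(g'(5) - Δ_3) = -24.
Solving: M_0 = -1019/14, M_1 = 515/7, M_2 = -131/2, M_3 = 311/7, M_4 = -479/14.
On [4, 5], with g_3(t) = a_3 + b_3·(t - 4) + c_3·(t - 4)² + d_3·(t - 4)³: c_3 = M_3/2 = 311/14, d_3 = (M_4 - M_3)/(6h_3) = -367/28, b_3 = Δ_3 - h_3(2M_3 + M_4)/6 = -227/28.

22.2143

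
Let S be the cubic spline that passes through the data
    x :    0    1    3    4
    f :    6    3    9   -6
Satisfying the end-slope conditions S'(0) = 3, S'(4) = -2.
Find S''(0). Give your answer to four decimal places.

Let M_i = S''(x_i). Step sizes h_i = 1, 2, 1; slopes of the chords Δ_i = (y_(i+1) - y_i)/h_i = -3, 3, -15.
  1·M_0 + 6·M_1 + 2·M_2 = 6(Δ_1 - Δ_0) = 36
  2·M_1 + 6·M_2 + 1·M_3 = 6(Δ_2 - Δ_1) = -108
Clamped end conditions give two more equations: 2h_0·M_0 + h_0·M_1 = 6(Δ_0 - S'(0)) = -36 and h_2·M_2 + 2h_2·M_3 = 6(S'(4) - Δ_2) = 78.
Hence M_0 = -1024/35, M_1 = 788/35, M_2 = -1222/35, M_3 = 1976/35.

-29.2571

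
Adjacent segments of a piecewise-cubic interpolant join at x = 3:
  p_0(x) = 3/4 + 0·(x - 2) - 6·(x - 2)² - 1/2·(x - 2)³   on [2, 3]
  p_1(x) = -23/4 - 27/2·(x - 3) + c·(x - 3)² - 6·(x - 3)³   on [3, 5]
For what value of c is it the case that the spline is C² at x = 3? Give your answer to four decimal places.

p_0''(x) = -12 - 3·(x - 2), so p_0''(3) = -15. On the right, p_1''(3) = 2c, so c = -15/2.

-7.5000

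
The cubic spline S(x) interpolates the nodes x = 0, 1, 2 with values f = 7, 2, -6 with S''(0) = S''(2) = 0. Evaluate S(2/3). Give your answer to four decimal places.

With M_i denoting the second derivative at x_i, h_i = 1, 1, and Δ_i = (y_(i+1) − y_i)/h_i = -5, -8:
  1·M_0 + 4·M_1 + 1·M_2 = 6(Δ_1 - Δ_0) = -18
Natural end conditions: M_0 = M_2 = 0.
Solving: M_0 = 0, M_1 = -9/2, M_2 = 0.
On [0, 1], S(x) = 7 - 17/4·x + 0·x² - 3/4·x³.
With x = 2/3: S(2/3) = 71/18.

3.9444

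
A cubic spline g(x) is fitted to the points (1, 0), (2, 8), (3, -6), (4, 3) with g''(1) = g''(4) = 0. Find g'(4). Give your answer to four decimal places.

Write m_i for g''(x_i). With h_i = 1, 1, 1 and divided differences Δ_i = 8, -14, 9, the continuity of g' gives the tridiagonal system
  1·m_0 + 4·m_1 + 1·m_2 = 6(Δ_1 - Δ_0) = -132
  1·m_1 + 4·m_2 + 1·m_3 = 6(Δ_2 - Δ_1) = 138
Natural end conditions: m_0 = m_3 = 0.
Solving: m_0 = 0, m_1 = -222/5, m_2 = 228/5, m_3 = 0.
On [3, 4], g'(x) = b_2 + 2c_2·(x - 3) + 3d_2·(x - 3)² with b_2 = Δ_2 - h_2(2m_2 + m_3)/6 = -31/5, c_2 = m_2/2 = 114/5, d_2 = (m_3 - m_2)/(6h_2) = -38/5. So g'(4) = 83/5.

16.6000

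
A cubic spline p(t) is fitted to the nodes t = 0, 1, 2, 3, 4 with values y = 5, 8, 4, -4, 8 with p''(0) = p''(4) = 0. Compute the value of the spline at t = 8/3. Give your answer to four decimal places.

Let m_i = p''(x_i). Step sizes h_i = 1, 1, 1, 1; slopes of the chords Δ_i = (y_(i+1) - y_i)/h_i = 3, -4, -8, 12.
  1·m_0 + 4·m_1 + 1·m_2 = 6(Δ_1 - Δ_0) = -42
  1·m_1 + 4·m_2 + 1·m_3 = 6(Δ_2 - Δ_1) = -24
  1·m_2 + 4·m_3 + 1·m_4 = 6(Δ_3 - Δ_2) = 120
Natural end conditions: m_0 = m_4 = 0.
Forward elimination and back-substitution give m_0 = 0, m_1 = -207/28, m_2 = -87/7, m_3 = 927/28, m_4 = 0.
On [2, 3], p(t) = 4 - 75/8·(t - 2) - 87/14·(t - 2)² + 425/56·(t - 2)³.
With (t - 2) = 2/3: p(8/3) = -2089/756.

-2.7632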